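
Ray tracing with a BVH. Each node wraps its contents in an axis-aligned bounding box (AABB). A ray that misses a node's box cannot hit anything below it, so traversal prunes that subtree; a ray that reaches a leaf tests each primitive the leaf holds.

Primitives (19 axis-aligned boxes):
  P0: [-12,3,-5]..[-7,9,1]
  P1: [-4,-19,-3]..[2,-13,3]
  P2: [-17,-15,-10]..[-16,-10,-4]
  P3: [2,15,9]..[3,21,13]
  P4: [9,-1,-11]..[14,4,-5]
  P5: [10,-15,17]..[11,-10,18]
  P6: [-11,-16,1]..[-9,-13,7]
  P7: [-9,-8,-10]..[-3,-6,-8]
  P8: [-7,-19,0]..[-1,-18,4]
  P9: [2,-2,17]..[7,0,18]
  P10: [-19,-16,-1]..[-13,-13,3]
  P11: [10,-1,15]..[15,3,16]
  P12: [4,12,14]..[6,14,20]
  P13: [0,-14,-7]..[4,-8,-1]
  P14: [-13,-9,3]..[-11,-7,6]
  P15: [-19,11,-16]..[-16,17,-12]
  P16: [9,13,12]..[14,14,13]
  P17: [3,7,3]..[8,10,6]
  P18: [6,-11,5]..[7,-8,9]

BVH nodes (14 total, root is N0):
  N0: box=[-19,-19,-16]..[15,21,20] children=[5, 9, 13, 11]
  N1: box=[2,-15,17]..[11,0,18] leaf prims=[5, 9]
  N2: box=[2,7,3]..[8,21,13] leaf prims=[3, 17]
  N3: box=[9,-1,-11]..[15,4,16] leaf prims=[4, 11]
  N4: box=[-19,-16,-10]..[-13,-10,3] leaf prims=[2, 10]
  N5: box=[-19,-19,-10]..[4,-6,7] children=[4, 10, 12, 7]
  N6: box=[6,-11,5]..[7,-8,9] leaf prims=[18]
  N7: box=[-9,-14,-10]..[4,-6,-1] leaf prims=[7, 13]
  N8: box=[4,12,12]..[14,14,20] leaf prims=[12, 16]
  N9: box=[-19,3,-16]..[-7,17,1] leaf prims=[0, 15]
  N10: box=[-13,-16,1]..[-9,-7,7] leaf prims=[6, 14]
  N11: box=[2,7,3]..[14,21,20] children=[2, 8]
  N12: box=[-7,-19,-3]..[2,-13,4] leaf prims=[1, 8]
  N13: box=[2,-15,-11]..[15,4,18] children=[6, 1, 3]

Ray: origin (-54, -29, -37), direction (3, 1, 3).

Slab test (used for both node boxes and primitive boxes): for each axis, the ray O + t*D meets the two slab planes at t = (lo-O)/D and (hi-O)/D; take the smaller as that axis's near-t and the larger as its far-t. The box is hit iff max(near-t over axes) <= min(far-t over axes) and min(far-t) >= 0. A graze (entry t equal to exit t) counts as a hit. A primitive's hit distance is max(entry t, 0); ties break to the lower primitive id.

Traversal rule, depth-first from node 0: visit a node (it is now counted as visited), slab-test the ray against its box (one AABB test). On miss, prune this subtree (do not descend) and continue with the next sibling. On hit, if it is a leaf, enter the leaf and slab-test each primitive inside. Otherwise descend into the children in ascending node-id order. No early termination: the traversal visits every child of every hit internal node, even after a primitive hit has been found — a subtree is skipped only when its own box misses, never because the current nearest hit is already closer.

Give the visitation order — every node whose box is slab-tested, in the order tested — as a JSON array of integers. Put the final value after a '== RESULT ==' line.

Walk:
N0 x:[35/3,23] y:[10,50] z:[7,19] -> hit [35/3,19], descend [5, 9, 11, 13]
  N5 x:[35/3,58/3] y:[10,23] z:[9,44/3] -> hit [35/3,44/3], descend [4, 7, 10, 12]
    N4 x:[35/3,41/3] y:[13,19] z:[9,40/3] -> hit [13,40/3] leaf, test {P2(miss), P10@t=13}
    N7 x:[15,58/3] y:[15,23] z:[9,12] -> miss, prune
    N10 x:[41/3,15] y:[13,22] z:[38/3,44/3] -> hit [41/3,44/3] leaf, test {P6@t=43/3, P14(miss)}
    N12 x:[47/3,56/3] y:[10,16] z:[34/3,41/3] -> miss, prune
  N9 x:[35/3,47/3] y:[32,46] z:[7,38/3] -> miss, prune
  N11 x:[56/3,68/3] y:[36,50] z:[40/3,19] -> miss, prune
  N13 x:[56/3,23] y:[14,33] z:[26/3,55/3] -> miss, prune

Summary -> nodes [0, 5, 4, 7, 10, 12, 9, 11, 13]; box-tests=9; leaf-entries=2; first=P10

== RESULT ==
[0, 5, 4, 7, 10, 12, 9, 11, 13]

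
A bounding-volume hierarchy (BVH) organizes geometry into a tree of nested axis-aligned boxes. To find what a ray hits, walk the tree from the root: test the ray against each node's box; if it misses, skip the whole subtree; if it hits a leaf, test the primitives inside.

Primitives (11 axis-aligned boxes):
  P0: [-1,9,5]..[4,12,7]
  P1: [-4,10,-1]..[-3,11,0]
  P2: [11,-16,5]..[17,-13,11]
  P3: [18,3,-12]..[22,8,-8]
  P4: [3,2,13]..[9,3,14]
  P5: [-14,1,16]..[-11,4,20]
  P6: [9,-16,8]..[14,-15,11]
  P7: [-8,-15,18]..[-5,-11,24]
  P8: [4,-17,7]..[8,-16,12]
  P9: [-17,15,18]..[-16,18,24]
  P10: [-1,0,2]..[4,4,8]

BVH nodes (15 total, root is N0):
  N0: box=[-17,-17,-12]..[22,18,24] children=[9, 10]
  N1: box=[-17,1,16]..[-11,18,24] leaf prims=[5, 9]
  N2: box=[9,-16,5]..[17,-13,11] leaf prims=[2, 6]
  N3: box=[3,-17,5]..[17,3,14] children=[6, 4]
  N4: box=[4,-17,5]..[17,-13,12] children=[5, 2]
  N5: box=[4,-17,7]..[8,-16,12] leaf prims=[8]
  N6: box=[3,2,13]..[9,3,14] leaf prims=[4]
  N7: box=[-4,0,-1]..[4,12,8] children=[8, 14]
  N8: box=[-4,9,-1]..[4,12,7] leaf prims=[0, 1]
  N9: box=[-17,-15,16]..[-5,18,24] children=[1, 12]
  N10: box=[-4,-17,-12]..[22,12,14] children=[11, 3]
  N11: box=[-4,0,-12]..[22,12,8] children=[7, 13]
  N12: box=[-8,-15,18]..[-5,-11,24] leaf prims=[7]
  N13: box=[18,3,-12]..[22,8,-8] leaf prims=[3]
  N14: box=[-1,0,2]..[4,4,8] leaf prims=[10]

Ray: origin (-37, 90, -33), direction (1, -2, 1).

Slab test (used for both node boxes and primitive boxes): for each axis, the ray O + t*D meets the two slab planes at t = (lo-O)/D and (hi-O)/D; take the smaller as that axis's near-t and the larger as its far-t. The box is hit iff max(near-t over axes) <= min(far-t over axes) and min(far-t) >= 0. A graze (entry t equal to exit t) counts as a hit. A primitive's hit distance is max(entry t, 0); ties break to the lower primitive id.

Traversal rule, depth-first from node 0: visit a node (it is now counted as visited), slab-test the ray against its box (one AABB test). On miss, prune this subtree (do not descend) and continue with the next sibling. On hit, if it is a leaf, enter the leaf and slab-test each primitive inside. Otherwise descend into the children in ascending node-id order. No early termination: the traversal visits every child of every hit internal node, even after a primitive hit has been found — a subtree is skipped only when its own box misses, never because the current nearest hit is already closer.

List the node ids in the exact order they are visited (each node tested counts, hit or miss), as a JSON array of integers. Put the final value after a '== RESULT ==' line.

Walk:
N0 x:[20,59] y:[36,107/2] z:[21,57] -> hit [36,107/2], descend [9, 10]
  N9 x:[20,32] y:[36,105/2] z:[49,57] -> miss, prune
  N10 x:[33,59] y:[39,107/2] z:[21,47] -> hit [39,47], descend [3, 11]
    N3 x:[40,54] y:[87/2,107/2] z:[38,47] -> hit [87/2,47], descend [4, 6]
      N4 x:[41,54] y:[103/2,107/2] z:[38,45] -> miss, prune
      N6 x:[40,46] y:[87/2,44] z:[46,47] -> miss, prune
    N11 x:[33,59] y:[39,45] z:[21,41] -> hit [39,41], descend [7, 13]
      N7 x:[33,41] y:[39,45] z:[32,41] -> hit [39,41], descend [8, 14]
        N8 x:[33,41] y:[39,81/2] z:[32,40] -> hit [39,40] leaf, test {P0@t=39, P1(miss)}
        N14 x:[36,41] y:[43,45] z:[35,41] -> miss, prune
      N13 x:[55,59] y:[41,87/2] z:[21,25] -> miss, prune

Summary -> nodes [0, 9, 10, 3, 4, 6, 11, 7, 8, 14, 13]; box-tests=11; leaf-entries=1; first=P0

== RESULT ==
[0, 9, 10, 3, 4, 6, 11, 7, 8, 14, 13]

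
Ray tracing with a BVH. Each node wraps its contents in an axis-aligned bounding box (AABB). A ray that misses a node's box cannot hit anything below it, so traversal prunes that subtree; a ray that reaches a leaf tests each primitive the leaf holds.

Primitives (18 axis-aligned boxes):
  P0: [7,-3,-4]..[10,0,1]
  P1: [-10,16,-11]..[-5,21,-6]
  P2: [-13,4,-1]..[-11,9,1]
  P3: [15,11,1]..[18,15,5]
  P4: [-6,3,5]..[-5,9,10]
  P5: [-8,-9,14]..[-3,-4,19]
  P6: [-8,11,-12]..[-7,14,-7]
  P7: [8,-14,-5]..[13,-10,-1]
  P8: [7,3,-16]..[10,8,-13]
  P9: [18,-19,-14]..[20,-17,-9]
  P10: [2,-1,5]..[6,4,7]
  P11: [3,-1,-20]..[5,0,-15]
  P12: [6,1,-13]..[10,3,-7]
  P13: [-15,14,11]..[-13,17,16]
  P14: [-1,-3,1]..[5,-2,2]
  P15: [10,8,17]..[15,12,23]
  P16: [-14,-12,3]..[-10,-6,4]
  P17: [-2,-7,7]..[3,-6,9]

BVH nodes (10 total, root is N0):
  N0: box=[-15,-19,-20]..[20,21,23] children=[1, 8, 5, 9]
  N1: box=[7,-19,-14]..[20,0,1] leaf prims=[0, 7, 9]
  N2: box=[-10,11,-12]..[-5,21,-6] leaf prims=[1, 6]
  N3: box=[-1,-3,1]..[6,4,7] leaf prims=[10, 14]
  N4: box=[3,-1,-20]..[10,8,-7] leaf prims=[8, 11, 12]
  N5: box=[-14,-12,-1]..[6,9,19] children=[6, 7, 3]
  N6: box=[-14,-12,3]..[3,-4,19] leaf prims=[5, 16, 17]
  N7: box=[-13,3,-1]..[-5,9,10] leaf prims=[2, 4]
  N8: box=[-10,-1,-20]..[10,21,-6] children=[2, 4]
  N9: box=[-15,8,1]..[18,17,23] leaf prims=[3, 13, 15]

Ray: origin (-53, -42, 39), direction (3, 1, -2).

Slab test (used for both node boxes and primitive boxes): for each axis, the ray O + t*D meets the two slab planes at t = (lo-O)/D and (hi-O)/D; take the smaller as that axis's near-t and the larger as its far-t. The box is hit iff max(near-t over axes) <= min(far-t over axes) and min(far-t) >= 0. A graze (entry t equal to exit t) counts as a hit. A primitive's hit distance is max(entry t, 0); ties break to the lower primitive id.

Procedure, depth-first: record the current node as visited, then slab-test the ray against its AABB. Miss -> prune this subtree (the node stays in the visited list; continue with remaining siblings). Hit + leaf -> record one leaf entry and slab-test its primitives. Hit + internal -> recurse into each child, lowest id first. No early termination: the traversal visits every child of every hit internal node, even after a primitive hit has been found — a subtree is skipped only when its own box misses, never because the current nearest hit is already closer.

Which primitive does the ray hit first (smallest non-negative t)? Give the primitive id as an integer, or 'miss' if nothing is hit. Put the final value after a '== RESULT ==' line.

Trace the traversal:
N0 x:[38/3,73/3] y:[23,63] z:[8,59/2] -> hit [23,73/3], descend [1, 5, 8, 9]
  N1 x:[20,73/3] y:[23,42] z:[19,53/2] -> hit [23,73/3] leaf, test {P0(miss), P7(miss), P9@t=24}
  N5 x:[13,59/3] y:[30,51] z:[10,20] -> miss, prune
  N8 x:[43/3,21] y:[41,63] z:[45/2,59/2] -> miss, prune
  N9 x:[38/3,71/3] y:[50,59] z:[8,19] -> miss, prune

Summary -> nodes [0, 1, 5, 8, 9]; box-tests=5; leaf-entries=1; first=P9

== RESULT ==
9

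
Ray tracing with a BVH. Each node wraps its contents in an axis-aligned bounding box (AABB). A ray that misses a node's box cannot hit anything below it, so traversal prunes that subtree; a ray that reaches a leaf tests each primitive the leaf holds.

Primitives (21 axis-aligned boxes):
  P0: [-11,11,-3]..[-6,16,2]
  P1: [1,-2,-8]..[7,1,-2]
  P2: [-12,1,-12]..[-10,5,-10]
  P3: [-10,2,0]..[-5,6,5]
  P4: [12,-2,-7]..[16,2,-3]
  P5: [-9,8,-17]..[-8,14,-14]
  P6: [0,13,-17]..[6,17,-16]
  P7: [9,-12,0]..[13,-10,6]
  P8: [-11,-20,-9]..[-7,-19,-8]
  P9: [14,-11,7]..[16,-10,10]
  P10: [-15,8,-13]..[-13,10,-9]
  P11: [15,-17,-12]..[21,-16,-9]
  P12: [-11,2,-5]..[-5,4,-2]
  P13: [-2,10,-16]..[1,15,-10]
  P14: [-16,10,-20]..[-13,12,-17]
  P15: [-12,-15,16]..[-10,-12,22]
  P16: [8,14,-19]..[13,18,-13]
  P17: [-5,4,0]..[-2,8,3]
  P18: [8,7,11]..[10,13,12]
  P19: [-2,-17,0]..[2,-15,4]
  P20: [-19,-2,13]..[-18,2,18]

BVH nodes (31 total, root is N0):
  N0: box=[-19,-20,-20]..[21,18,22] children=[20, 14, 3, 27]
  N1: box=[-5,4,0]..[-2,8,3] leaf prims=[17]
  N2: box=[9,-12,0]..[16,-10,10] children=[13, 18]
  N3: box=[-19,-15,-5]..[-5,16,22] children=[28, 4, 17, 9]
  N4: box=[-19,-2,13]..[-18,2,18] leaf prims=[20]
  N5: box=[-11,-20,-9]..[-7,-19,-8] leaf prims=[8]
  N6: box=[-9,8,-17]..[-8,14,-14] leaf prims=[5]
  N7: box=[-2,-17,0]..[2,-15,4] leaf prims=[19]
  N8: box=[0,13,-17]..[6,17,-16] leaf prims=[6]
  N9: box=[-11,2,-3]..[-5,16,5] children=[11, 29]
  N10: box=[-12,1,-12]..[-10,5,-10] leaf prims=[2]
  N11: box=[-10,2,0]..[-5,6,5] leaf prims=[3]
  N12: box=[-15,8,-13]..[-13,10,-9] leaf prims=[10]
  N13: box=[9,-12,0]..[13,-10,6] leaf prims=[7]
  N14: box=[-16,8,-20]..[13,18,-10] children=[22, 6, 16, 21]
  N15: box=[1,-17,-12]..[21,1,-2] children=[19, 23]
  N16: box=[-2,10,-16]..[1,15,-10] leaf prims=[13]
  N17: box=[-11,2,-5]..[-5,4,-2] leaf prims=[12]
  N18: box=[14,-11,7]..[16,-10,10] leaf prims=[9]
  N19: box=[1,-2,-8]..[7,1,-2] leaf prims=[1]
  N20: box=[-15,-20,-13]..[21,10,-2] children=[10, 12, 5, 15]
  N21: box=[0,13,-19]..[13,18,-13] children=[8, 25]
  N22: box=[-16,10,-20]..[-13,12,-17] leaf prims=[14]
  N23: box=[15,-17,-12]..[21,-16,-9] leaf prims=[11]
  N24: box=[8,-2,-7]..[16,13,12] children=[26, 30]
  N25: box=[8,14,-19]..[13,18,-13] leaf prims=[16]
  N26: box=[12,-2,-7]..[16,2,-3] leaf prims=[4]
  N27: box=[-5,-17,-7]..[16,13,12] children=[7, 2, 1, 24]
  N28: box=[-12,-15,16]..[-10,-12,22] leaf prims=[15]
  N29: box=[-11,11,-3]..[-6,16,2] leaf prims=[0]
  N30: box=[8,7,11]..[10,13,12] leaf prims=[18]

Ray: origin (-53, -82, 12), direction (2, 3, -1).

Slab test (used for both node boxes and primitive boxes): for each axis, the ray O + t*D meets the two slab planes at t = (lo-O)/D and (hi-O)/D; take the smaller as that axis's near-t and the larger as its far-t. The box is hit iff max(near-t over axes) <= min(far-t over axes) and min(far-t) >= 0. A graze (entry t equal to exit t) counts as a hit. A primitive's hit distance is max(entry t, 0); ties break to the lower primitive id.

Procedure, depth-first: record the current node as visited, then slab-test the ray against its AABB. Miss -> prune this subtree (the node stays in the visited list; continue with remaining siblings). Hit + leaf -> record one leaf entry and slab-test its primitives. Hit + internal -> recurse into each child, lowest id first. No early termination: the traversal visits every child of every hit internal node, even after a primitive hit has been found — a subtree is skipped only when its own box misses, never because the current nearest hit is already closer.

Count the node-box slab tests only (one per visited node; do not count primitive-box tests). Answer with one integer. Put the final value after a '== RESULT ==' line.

Traverse from the root:
N0 x:[17,37] y:[62/3,100/3] z:[-10,32] -> hit [62/3,32], descend [3, 14, 20, 27]
  N3 x:[17,24] y:[67/3,98/3] z:[-10,17] -> miss, prune
  N14 x:[37/2,33] y:[30,100/3] z:[22,32] -> hit [30,32], descend [6, 16, 21, 22]
    N6 x:[22,45/2] y:[30,32] z:[26,29] -> miss, prune
    N16 x:[51/2,27] y:[92/3,97/3] z:[22,28] -> miss, prune
    N21 x:[53/2,33] y:[95/3,100/3] z:[25,31] -> miss, prune
    N22 x:[37/2,20] y:[92/3,94/3] z:[29,32] -> miss, prune
  N20 x:[19,37] y:[62/3,92/3] z:[14,25] -> hit [62/3,25], descend [5, 10, 12, 15]
    N5 x:[21,23] y:[62/3,21] z:[20,21] -> hit [21,21] leaf, test {P8@t=21}
    N10 x:[41/2,43/2] y:[83/3,29] z:[22,24] -> miss, prune
    N12 x:[19,20] y:[30,92/3] z:[21,25] -> miss, prune
    N15 x:[27,37] y:[65/3,83/3] z:[14,24] -> miss, prune
  N27 x:[24,69/2] y:[65/3,95/3] z:[0,19] -> miss, prune

13 AABB tests over nodes [0, 3, 14, 6, 16, 21, 22, 20, 5, 10, 12, 15, 27]; 1 leaf entered; closest P8.

== RESULT ==
13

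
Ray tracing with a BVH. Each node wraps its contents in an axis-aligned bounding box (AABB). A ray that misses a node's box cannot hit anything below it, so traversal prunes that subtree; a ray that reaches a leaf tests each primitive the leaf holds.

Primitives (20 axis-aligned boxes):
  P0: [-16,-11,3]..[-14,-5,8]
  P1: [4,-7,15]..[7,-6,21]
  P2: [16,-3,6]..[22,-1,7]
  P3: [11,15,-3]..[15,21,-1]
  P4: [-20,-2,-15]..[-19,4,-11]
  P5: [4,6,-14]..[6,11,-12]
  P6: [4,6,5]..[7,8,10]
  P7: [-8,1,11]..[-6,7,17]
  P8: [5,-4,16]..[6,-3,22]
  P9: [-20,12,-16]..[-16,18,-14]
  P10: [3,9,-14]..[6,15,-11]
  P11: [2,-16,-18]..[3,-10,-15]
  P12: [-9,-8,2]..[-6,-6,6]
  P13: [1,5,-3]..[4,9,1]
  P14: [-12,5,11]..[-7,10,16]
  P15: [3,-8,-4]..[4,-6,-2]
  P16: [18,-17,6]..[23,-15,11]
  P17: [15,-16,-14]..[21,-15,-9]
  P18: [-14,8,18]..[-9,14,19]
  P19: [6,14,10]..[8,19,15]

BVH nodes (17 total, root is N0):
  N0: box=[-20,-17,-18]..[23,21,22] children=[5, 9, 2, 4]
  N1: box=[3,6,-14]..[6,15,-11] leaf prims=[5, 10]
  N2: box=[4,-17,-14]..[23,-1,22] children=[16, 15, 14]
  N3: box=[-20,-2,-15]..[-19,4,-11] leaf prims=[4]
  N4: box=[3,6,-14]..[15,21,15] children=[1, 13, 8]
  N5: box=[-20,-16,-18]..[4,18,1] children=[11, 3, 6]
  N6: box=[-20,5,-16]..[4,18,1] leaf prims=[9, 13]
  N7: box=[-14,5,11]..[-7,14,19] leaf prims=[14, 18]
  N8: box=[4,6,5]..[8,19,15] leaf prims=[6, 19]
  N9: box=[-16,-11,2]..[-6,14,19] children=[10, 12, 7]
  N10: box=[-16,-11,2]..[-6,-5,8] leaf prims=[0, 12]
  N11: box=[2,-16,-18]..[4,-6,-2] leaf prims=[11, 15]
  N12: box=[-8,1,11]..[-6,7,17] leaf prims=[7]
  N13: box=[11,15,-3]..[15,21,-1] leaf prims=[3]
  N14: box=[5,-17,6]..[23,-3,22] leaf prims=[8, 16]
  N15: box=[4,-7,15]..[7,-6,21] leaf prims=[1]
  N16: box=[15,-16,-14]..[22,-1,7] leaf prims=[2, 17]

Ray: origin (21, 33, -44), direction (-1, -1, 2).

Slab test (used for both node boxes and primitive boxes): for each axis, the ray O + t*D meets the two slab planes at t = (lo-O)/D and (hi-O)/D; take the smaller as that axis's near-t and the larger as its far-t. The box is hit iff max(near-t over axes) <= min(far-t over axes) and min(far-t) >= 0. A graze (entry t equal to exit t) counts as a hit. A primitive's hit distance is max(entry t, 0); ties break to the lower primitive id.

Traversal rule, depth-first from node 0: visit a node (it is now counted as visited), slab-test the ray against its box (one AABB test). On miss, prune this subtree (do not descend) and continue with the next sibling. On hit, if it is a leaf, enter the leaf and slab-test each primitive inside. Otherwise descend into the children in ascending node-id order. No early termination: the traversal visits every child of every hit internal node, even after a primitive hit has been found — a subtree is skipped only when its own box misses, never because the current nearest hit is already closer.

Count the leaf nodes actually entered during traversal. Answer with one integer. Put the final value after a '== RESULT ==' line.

Traverse from the root:
N0 x:[-2,41] y:[12,50] z:[13,33] -> hit [13,33], descend [2, 4, 5, 9]
  N2 x:[-2,17] y:[34,50] z:[15,33] -> miss, prune
  N4 x:[6,18] y:[12,27] z:[15,59/2] -> hit [15,18], descend [1, 8, 13]
    N1 x:[15,18] y:[18,27] z:[15,33/2] -> miss, prune
    N8 x:[13,17] y:[14,27] z:[49/2,59/2] -> miss, prune
    N13 x:[6,10] y:[12,18] z:[41/2,43/2] -> miss, prune
  N5 x:[17,41] y:[15,49] z:[13,45/2] -> hit [17,45/2], descend [3, 6, 11]
    N3 x:[40,41] y:[29,35] z:[29/2,33/2] -> miss, prune
    N6 x:[17,41] y:[15,28] z:[14,45/2] -> hit [17,45/2] leaf, test {P9(miss), P13(miss)}
    N11 x:[17,19] y:[39,49] z:[13,21] -> miss, prune
  N9 x:[27,37] y:[19,44] z:[23,63/2] -> hit [27,63/2], descend [7, 10, 12]
    N7 x:[28,35] y:[19,28] z:[55/2,63/2] -> hit [28,28] leaf, test {P14@t=28, P18(miss)}
    N10 x:[27,37] y:[38,44] z:[23,26] -> miss, prune
    N12 x:[27,29] y:[26,32] z:[55/2,61/2] -> hit [55/2,29] leaf, test {P7@t=55/2}

order=[0, 2, 4, 1, 8, 13, 5, 3, 6, 11, 9, 7, 10, 12]  |boxes|=14  |leaves|=3  hit=P7

== RESULT ==
3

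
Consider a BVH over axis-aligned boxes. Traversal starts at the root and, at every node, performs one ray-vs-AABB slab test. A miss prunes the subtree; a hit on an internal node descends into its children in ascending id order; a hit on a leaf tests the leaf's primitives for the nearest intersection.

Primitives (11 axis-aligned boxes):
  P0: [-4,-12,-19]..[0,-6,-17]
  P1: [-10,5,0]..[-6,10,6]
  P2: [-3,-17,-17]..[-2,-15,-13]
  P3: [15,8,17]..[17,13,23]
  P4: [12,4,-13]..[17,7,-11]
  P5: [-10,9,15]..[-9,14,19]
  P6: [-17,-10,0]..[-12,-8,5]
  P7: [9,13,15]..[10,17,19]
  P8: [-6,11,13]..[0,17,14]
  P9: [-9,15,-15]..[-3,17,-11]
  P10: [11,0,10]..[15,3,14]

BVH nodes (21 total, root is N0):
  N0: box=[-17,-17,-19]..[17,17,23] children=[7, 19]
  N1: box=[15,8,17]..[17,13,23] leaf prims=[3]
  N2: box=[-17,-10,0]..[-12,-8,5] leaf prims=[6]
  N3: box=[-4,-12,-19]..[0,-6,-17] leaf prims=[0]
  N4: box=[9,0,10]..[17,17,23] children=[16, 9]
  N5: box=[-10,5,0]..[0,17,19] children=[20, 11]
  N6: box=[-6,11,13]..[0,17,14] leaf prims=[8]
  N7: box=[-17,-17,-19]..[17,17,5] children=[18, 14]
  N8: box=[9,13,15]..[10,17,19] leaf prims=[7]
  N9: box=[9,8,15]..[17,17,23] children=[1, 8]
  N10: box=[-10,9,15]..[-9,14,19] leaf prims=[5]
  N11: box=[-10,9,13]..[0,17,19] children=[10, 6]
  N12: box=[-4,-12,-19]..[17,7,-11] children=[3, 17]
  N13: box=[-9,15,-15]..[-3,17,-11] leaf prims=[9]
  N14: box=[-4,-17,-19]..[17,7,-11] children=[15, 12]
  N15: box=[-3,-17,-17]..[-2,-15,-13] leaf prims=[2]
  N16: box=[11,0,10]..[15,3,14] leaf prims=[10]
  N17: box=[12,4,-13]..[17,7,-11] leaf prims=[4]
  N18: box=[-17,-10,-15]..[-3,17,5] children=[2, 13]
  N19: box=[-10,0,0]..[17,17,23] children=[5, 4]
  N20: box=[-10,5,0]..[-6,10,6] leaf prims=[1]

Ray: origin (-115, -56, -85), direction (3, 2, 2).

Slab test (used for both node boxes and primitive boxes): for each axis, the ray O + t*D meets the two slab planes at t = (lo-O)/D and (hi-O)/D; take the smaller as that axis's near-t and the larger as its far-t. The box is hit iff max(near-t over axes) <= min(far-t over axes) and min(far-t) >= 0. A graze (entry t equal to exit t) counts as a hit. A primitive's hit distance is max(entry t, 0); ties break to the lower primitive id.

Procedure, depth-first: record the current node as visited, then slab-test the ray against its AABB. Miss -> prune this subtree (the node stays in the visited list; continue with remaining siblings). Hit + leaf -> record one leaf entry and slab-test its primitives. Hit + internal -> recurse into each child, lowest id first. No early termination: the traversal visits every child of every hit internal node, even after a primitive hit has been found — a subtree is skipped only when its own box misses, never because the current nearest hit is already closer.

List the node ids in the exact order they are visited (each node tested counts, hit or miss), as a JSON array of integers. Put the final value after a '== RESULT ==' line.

Traverse from the root:
N0 x:[98/3,44] y:[39/2,73/2] z:[33,54] -> hit [33,73/2], descend [7, 19]
  N7 x:[98/3,44] y:[39/2,73/2] z:[33,45] -> hit [33,73/2], descend [14, 18]
    N14 x:[37,44] y:[39/2,63/2] z:[33,37] -> miss, prune
    N18 x:[98/3,112/3] y:[23,73/2] z:[35,45] -> hit [35,73/2], descend [2, 13]
      N2 x:[98/3,103/3] y:[23,24] z:[85/2,45] -> miss, prune
      N13 x:[106/3,112/3] y:[71/2,73/2] z:[35,37] -> hit [71/2,73/2] leaf, test {P9@t=71/2}
  N19 x:[35,44] y:[28,73/2] z:[85/2,54] -> miss, prune

order=[0, 7, 14, 18, 2, 13, 19]  |boxes|=7  |leaves|=1  hit=P9

== RESULT ==
[0, 7, 14, 18, 2, 13, 19]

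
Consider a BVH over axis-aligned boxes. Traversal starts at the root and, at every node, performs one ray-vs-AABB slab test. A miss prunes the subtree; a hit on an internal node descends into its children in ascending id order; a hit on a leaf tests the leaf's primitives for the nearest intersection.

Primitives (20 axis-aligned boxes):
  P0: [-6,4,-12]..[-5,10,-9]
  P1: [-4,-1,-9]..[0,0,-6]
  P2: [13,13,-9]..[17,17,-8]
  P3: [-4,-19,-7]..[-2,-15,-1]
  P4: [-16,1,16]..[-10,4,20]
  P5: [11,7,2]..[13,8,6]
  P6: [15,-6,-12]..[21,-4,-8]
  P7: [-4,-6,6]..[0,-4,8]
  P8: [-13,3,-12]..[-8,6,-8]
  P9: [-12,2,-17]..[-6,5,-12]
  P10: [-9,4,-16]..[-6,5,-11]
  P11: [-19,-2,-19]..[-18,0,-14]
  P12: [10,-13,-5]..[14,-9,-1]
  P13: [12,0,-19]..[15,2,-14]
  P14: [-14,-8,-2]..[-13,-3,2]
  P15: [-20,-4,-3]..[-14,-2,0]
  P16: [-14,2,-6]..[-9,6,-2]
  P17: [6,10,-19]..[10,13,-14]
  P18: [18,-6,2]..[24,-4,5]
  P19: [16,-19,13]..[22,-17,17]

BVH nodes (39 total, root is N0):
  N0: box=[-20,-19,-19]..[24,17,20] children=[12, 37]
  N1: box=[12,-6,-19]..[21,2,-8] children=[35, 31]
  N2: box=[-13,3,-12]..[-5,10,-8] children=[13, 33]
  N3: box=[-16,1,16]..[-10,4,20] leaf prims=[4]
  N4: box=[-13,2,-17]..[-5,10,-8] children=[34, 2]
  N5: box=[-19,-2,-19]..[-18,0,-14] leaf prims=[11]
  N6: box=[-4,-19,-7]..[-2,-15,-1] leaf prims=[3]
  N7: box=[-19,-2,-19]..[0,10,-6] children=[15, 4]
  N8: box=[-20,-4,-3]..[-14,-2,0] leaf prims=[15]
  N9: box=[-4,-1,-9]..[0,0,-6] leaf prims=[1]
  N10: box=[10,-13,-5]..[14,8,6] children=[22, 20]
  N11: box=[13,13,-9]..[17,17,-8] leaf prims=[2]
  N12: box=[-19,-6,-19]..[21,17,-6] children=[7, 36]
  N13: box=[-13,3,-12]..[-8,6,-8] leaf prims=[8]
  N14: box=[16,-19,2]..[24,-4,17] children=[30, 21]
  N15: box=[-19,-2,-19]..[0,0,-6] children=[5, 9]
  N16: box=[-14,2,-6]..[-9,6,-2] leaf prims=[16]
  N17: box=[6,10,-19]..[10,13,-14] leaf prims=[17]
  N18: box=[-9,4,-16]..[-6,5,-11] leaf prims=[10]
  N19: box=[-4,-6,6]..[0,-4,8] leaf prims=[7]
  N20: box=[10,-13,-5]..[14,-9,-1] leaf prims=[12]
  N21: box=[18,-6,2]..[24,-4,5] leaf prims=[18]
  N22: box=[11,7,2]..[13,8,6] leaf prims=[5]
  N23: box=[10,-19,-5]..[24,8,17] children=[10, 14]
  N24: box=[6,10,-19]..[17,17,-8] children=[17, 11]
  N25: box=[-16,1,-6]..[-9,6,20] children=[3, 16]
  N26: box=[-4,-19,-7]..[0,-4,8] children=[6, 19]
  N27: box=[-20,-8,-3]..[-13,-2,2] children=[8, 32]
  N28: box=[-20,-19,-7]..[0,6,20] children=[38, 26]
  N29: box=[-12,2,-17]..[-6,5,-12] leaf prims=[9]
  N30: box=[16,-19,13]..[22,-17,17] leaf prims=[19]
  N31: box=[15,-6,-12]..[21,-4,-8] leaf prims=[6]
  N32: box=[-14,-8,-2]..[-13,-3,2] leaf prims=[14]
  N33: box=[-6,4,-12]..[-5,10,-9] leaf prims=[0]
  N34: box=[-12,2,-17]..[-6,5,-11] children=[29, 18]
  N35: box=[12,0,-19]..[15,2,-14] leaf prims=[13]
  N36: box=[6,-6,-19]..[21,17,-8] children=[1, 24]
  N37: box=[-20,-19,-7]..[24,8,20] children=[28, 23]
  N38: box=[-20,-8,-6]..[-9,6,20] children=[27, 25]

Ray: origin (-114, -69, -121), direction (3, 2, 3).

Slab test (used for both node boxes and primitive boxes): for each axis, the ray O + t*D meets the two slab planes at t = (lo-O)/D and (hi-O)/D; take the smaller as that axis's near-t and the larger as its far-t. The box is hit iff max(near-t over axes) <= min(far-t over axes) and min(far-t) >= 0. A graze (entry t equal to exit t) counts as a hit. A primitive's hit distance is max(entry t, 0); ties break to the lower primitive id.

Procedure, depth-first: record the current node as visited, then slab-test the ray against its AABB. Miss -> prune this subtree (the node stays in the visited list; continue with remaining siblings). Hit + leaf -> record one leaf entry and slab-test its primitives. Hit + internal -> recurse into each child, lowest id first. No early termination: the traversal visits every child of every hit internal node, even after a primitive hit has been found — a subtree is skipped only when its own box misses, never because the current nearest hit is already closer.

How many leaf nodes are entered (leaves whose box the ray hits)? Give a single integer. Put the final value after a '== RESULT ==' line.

Trace the traversal:
N0 x:[94/3,46] y:[25,43] z:[34,47] -> hit [34,43], descend [12, 37]
  N12 x:[95/3,45] y:[63/2,43] z:[34,115/3] -> hit [34,115/3], descend [7, 36]
    N7 x:[95/3,38] y:[67/2,79/2] z:[34,115/3] -> hit [34,38], descend [4, 15]
      N4 x:[101/3,109/3] y:[71/2,79/2] z:[104/3,113/3] -> hit [71/2,109/3], descend [2, 34]
        N2 x:[101/3,109/3] y:[36,79/2] z:[109/3,113/3] -> hit [109/3,109/3], descend [13, 33]
          N13 x:[101/3,106/3] y:[36,75/2] z:[109/3,113/3] -> miss, prune
          N33 x:[36,109/3] y:[73/2,79/2] z:[109/3,112/3] -> miss, prune
        N34 x:[34,36] y:[71/2,37] z:[104/3,110/3] -> hit [71/2,36], descend [18, 29]
          N18 x:[35,36] y:[73/2,37] z:[35,110/3] -> miss, prune
          N29 x:[34,36] y:[71/2,37] z:[104/3,109/3] -> hit [71/2,36] leaf, test {P9@t=71/2}
      N15 x:[95/3,38] y:[67/2,69/2] z:[34,115/3] -> hit [34,69/2], descend [5, 9]
        N5 x:[95/3,32] y:[67/2,69/2] z:[34,107/3] -> miss, prune
        N9 x:[110/3,38] y:[34,69/2] z:[112/3,115/3] -> miss, prune
    N36 x:[40,45] y:[63/2,43] z:[34,113/3] -> miss, prune
  N37 x:[94/3,46] y:[25,77/2] z:[38,47] -> hit [38,77/2], descend [23, 28]
    N23 x:[124/3,46] y:[25,77/2] z:[116/3,46] -> miss, prune
    N28 x:[94/3,38] y:[25,75/2] z:[38,47] -> miss, prune

17 AABB tests over nodes [0, 12, 7, 4, 2, 13, 33, 34, 18, 29, 15, 5, 9, 36, 37, 23, 28]; 1 leaf entered; closest P9.

== RESULT ==
1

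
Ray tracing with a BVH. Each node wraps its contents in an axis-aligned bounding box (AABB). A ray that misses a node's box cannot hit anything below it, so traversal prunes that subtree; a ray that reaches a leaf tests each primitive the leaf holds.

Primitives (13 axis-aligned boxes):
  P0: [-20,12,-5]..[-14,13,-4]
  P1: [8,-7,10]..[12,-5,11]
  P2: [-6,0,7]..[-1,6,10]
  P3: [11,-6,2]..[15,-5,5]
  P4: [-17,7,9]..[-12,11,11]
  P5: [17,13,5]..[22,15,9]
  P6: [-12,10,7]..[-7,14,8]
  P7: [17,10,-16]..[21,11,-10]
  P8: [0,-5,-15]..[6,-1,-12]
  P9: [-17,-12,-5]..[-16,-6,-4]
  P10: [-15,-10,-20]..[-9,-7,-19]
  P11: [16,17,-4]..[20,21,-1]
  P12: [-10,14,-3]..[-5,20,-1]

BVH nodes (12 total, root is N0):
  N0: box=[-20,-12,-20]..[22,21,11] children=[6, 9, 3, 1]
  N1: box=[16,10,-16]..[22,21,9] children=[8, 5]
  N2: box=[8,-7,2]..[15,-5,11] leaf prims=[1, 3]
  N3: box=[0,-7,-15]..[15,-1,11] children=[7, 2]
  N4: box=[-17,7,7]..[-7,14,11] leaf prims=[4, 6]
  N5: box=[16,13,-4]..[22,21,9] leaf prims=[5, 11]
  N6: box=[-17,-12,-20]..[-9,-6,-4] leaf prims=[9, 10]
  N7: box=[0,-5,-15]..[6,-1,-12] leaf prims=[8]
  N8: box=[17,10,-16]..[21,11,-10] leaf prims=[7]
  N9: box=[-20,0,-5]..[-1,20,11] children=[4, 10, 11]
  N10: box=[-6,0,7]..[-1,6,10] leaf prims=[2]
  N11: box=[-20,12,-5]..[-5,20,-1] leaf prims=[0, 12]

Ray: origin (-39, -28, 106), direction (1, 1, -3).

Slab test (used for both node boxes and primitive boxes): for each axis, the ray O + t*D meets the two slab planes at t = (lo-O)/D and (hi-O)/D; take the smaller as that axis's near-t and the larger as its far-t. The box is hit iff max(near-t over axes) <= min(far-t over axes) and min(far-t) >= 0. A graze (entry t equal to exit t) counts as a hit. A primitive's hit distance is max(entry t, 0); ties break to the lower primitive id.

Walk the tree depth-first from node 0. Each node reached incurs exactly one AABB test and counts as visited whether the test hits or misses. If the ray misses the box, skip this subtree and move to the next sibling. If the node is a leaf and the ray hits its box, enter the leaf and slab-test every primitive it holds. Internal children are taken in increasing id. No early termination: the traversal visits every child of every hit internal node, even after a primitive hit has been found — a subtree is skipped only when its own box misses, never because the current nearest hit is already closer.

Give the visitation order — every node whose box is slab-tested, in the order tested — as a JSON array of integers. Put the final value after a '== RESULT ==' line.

Walk:
N0 x:[19,61] y:[16,49] z:[95/3,42] -> hit [95/3,42], descend [1, 3, 6, 9]
  N1 x:[55,61] y:[38,49] z:[97/3,122/3] -> miss, prune
  N3 x:[39,54] y:[21,27] z:[95/3,121/3] -> miss, prune
  N6 x:[22,30] y:[16,22] z:[110/3,42] -> miss, prune
  N9 x:[19,38] y:[28,48] z:[95/3,37] -> hit [95/3,37], descend [4, 10, 11]
    N4 x:[22,32] y:[35,42] z:[95/3,33] -> miss, prune
    N10 x:[33,38] y:[28,34] z:[32,33] -> hit [33,33] leaf, test {P2@t=33}
    N11 x:[19,34] y:[40,48] z:[107/3,37] -> miss, prune

order=[0, 1, 3, 6, 9, 4, 10, 11]  |boxes|=8  |leaves|=1  hit=P2

== RESULT ==
[0, 1, 3, 6, 9, 4, 10, 11]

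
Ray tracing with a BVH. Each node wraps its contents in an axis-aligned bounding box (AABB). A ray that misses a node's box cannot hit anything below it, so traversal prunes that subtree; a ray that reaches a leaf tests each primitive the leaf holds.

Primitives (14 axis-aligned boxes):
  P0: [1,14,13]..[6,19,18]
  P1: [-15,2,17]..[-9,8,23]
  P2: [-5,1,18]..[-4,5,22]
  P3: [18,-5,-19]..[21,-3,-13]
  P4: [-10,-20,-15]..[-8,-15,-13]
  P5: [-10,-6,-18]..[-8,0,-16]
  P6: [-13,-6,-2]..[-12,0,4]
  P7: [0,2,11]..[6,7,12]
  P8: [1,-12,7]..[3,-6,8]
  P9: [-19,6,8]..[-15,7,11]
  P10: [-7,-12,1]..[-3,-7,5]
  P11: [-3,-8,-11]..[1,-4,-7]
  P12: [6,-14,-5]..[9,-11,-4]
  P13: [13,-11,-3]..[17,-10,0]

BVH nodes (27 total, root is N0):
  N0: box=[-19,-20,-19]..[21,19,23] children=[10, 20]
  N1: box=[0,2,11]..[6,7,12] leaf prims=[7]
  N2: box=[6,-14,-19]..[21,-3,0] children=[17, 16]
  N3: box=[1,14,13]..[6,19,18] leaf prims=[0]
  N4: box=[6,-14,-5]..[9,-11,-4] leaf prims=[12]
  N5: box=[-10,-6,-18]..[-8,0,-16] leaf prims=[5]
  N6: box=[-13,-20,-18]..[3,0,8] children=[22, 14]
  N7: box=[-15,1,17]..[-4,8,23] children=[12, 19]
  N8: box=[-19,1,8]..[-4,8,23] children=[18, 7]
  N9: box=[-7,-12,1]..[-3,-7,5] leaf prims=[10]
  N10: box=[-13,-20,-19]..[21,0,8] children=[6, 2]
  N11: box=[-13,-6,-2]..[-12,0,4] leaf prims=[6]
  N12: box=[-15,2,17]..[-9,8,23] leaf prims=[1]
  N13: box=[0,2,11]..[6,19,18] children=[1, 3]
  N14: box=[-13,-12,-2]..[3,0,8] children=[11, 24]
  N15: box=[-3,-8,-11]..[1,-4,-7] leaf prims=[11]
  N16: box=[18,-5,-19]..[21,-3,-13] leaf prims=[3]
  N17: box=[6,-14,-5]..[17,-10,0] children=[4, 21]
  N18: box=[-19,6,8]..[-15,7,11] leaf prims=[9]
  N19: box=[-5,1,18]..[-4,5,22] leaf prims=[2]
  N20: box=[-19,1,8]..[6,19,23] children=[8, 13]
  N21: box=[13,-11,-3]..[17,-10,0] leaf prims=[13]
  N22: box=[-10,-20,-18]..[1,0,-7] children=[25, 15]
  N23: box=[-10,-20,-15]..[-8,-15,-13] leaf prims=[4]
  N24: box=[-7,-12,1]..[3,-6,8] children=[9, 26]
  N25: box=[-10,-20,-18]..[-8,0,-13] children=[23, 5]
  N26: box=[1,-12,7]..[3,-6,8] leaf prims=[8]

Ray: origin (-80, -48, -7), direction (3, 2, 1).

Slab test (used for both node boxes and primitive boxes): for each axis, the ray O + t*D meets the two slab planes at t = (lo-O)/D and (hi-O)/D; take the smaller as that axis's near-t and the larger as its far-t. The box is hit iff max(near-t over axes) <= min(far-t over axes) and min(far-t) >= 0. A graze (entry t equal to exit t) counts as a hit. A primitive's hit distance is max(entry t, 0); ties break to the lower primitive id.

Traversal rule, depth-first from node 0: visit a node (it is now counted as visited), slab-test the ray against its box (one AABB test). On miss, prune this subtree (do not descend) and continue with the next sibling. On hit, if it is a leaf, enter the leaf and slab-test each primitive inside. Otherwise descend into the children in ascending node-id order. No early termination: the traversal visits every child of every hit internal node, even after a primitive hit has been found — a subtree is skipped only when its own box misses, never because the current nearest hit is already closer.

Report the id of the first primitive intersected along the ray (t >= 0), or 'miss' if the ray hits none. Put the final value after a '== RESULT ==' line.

Trace the traversal:
N0 x:[61/3,101/3] y:[14,67/2] z:[-12,30] -> hit [61/3,30], descend [10, 20]
  N10 x:[67/3,101/3] y:[14,24] z:[-12,15] -> miss, prune
  N20 x:[61/3,86/3] y:[49/2,67/2] z:[15,30] -> hit [49/2,86/3], descend [8, 13]
    N8 x:[61/3,76/3] y:[49/2,28] z:[15,30] -> hit [49/2,76/3], descend [7, 18]
      N7 x:[65/3,76/3] y:[49/2,28] z:[24,30] -> hit [49/2,76/3], descend [12, 19]
        N12 x:[65/3,71/3] y:[25,28] z:[24,30] -> miss, prune
        N19 x:[25,76/3] y:[49/2,53/2] z:[25,29] -> hit [25,76/3] leaf, test {P2@t=25}
      N18 x:[61/3,65/3] y:[27,55/2] z:[15,18] -> miss, prune
    N13 x:[80/3,86/3] y:[25,67/2] z:[18,25] -> miss, prune

order=[0, 10, 20, 8, 7, 12, 19, 18, 13]  |boxes|=9  |leaves|=1  hit=P2

== RESULT ==
2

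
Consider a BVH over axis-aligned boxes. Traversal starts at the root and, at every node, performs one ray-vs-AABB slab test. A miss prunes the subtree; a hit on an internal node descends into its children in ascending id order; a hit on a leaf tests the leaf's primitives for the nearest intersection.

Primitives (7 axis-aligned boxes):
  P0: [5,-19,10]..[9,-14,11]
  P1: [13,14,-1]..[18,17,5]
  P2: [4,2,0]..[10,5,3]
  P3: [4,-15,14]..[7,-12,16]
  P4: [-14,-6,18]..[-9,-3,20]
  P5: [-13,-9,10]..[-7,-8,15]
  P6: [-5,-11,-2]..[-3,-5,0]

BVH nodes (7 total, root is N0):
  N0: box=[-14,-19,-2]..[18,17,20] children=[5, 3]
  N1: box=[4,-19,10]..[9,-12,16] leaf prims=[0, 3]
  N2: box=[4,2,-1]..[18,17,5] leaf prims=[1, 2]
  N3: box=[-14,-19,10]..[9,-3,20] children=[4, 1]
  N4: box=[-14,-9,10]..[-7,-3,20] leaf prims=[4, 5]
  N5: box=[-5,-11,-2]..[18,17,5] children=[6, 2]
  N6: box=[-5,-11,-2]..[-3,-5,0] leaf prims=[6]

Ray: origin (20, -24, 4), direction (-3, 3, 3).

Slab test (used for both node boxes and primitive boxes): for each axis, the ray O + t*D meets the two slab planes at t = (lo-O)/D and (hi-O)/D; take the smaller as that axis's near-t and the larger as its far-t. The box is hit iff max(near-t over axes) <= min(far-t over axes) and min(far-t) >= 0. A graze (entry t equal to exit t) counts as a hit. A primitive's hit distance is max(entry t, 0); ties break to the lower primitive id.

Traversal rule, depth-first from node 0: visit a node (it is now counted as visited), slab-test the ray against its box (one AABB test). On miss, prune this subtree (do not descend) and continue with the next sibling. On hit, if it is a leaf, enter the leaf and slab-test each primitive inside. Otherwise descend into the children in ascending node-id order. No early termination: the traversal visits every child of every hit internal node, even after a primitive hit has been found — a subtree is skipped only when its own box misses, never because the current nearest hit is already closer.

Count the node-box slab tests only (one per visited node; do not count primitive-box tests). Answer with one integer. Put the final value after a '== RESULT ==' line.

Walk:
N0 x:[2/3,34/3] y:[5/3,41/3] z:[-2,16/3] -> hit [5/3,16/3], descend [3, 5]
  N3 x:[11/3,34/3] y:[5/3,7] z:[2,16/3] -> hit [11/3,16/3], descend [1, 4]
    N1 x:[11/3,16/3] y:[5/3,4] z:[2,4] -> hit [11/3,4] leaf, test {P0(miss), P3(miss)}
    N4 x:[9,34/3] y:[5,7] z:[2,16/3] -> miss, prune
  N5 x:[2/3,25/3] y:[13/3,41/3] z:[-2,1/3] -> miss, prune

5 AABB tests over nodes [0, 3, 1, 4, 5]; 1 leaf entered; closest miss.

== RESULT ==
5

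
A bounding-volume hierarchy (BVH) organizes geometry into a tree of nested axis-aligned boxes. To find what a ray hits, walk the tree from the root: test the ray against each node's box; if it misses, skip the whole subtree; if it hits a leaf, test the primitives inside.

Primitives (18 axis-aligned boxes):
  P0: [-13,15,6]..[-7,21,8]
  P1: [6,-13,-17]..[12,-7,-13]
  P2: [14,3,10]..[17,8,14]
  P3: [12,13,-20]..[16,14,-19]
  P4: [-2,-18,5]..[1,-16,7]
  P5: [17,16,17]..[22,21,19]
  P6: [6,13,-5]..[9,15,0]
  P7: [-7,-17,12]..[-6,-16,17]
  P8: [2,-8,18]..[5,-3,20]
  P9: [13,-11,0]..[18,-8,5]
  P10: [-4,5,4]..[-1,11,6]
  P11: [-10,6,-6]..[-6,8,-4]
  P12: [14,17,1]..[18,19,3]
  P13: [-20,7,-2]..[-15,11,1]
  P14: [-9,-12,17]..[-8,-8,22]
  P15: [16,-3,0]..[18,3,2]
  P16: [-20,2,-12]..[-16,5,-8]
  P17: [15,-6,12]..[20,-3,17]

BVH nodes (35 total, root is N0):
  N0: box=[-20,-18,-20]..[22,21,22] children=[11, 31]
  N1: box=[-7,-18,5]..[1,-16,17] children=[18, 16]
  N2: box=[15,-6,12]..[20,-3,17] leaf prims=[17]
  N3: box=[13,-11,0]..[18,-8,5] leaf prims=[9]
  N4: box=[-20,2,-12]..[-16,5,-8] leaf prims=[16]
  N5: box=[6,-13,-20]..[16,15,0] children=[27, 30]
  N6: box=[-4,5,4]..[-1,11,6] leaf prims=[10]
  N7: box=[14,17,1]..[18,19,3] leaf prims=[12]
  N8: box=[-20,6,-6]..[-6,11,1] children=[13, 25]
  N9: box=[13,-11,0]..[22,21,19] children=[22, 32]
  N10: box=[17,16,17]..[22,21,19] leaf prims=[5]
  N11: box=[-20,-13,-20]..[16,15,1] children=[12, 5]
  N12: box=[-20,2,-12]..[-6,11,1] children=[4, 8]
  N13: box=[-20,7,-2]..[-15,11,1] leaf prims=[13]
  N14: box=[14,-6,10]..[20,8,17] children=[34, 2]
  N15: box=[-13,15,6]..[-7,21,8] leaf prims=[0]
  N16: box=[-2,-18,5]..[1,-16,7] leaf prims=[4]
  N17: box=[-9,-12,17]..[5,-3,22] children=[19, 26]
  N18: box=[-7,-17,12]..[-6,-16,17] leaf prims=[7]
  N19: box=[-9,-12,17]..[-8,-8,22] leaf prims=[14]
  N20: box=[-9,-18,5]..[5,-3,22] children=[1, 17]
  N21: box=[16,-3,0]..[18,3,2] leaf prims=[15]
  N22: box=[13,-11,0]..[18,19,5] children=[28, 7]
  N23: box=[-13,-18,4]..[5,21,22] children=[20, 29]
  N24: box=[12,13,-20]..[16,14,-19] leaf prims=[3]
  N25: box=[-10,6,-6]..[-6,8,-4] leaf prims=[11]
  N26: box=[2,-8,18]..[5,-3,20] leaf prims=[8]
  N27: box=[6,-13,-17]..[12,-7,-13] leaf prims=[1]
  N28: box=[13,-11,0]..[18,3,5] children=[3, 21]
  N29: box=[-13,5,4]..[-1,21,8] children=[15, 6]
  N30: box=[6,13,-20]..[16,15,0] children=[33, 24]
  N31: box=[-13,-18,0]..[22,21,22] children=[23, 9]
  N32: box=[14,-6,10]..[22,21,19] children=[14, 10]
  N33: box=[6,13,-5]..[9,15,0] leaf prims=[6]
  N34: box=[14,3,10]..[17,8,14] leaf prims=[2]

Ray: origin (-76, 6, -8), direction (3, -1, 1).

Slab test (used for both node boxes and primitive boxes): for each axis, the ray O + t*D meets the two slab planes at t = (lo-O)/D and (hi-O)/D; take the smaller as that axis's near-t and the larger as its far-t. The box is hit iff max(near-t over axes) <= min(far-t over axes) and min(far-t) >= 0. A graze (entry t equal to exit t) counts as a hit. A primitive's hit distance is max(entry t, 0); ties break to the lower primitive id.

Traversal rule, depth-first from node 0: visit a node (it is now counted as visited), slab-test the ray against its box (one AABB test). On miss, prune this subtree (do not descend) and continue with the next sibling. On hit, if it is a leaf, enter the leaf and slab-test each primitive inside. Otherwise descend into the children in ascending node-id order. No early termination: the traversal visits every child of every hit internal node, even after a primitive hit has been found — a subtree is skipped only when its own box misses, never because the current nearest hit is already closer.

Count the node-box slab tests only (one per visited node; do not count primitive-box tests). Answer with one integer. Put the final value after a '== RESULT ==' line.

Traverse from the root:
N0 x:[56/3,98/3] y:[-15,24] z:[-12,30] -> hit [56/3,24], descend [11, 31]
  N11 x:[56/3,92/3] y:[-9,19] z:[-12,9] -> miss, prune
  N31 x:[21,98/3] y:[-15,24] z:[8,30] -> hit [21,24], descend [9, 23]
    N9 x:[89/3,98/3] y:[-15,17] z:[8,27] -> miss, prune
    N23 x:[21,27] y:[-15,24] z:[12,30] -> hit [21,24], descend [20, 29]
      N20 x:[67/3,27] y:[9,24] z:[13,30] -> hit [67/3,24], descend [1, 17]
        N1 x:[23,77/3] y:[22,24] z:[13,25] -> hit [23,24], descend [16, 18]
          N16 x:[74/3,77/3] y:[22,24] z:[13,15] -> miss, prune
          N18 x:[23,70/3] y:[22,23] z:[20,25] -> hit [23,23] leaf, test {P7@t=23}
        N17 x:[67/3,27] y:[9,18] z:[25,30] -> miss, prune
      N29 x:[21,25] y:[-15,1] z:[12,16] -> miss, prune

11 AABB tests over nodes [0, 11, 31, 9, 23, 20, 1, 16, 18, 17, 29]; 1 leaf entered; closest P7.

== RESULT ==
11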